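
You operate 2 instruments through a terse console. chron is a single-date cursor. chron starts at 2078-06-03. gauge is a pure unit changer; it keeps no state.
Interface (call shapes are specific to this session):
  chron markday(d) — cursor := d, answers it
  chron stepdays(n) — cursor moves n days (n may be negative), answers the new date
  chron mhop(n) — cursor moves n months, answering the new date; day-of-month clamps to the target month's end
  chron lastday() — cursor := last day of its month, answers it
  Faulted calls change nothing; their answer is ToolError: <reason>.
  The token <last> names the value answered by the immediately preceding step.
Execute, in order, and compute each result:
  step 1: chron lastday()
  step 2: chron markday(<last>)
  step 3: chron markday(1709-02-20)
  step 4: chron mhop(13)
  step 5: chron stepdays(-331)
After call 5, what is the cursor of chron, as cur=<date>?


Answer: cur=1709-04-23

Derivation:
Do: chron lastday[]
See: 2078-06-30
Do: chron markday[d→<last>]
See: 2078-06-30
Do: chron markday[d→1709-02-20]
See: 1709-02-20
Do: chron mhop[n→13]
See: 1710-03-20
Do: chron stepdays[n→-331]
See: 1709-04-23


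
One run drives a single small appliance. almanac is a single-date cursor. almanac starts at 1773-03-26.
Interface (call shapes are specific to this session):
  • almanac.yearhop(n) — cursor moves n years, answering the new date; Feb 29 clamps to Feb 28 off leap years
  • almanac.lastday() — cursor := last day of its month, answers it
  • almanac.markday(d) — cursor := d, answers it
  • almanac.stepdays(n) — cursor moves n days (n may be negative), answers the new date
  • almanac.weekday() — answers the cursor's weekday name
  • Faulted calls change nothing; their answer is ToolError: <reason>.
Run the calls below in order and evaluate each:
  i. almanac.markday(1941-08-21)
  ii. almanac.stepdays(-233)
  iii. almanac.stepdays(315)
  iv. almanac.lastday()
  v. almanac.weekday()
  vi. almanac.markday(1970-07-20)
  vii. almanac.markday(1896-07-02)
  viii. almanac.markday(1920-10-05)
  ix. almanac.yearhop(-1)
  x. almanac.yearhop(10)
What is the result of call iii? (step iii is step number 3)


Answer: 1941-11-11

Derivation:
-- 1. almanac.markday(d: 1941-08-21) ~> 1941-08-21
-- 2. almanac.stepdays(n: -233) ~> 1940-12-31
-- 3. almanac.stepdays(n: 315) ~> 1941-11-11
-- 4. almanac.lastday() ~> 1941-11-30
-- 5. almanac.weekday() ~> Sunday
-- 6. almanac.markday(d: 1970-07-20) ~> 1970-07-20
-- 7. almanac.markday(d: 1896-07-02) ~> 1896-07-02
-- 8. almanac.markday(d: 1920-10-05) ~> 1920-10-05
-- 9. almanac.yearhop(n: -1) ~> 1919-10-05
-- 10. almanac.yearhop(n: 10) ~> 1929-10-05


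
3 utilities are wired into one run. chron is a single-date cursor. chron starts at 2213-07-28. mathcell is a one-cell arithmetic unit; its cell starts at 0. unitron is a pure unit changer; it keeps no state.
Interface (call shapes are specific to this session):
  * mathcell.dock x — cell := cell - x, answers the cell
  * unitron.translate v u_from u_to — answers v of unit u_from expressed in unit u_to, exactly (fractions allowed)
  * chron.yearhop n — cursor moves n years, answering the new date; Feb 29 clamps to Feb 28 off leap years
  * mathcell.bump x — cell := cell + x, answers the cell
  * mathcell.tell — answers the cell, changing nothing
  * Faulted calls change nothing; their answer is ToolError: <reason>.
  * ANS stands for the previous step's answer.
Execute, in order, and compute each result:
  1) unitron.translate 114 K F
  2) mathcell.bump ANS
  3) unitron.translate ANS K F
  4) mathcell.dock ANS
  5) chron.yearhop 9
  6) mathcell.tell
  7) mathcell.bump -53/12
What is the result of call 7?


Act: translate[114; K; F]
Obs: -25447/100
Act: bump[ANS]
Obs: -25447/100
Act: translate[ANS; K; F]
Obs: -229429/250
Act: dock[ANS]
Obs: 331623/500
Act: yearhop[9]
Obs: 2222-07-28
Act: tell[]
Obs: 331623/500
Act: bump[-53/12]
Obs: 247061/375

Answer: 247061/375


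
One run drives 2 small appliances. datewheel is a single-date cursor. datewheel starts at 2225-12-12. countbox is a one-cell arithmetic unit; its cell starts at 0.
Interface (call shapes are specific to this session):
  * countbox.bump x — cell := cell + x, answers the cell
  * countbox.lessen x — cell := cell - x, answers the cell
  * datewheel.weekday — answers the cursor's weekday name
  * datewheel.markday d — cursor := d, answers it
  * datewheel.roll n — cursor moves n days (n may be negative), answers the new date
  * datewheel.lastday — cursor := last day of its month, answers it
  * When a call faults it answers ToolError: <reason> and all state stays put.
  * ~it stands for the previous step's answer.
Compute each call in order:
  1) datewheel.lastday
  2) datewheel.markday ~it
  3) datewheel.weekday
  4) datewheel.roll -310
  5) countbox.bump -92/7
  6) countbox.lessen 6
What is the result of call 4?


Answer: 2225-02-24

Derivation:
[in] datewheel.lastday
  2225-12-31
[in] datewheel.markday d: ~it
  2225-12-31
[in] datewheel.weekday
  Saturday
[in] datewheel.roll n: -310
  2225-02-24
[in] countbox.bump x: -92/7
  -92/7
[in] countbox.lessen x: 6
  -134/7


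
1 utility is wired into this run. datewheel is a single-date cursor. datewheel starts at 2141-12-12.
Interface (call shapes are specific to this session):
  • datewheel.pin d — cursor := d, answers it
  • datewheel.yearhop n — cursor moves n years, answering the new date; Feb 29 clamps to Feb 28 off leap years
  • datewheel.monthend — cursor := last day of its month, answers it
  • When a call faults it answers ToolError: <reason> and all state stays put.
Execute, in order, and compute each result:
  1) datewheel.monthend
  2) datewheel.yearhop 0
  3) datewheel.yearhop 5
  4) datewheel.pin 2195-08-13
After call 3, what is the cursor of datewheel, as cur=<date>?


·→ monthend()
·← 2141-12-31
·→ yearhop(n→0)
·← 2141-12-31
·→ yearhop(n→5)
·← 2146-12-31
·→ pin(d→2195-08-13)
·← 2195-08-13

Answer: cur=2146-12-31


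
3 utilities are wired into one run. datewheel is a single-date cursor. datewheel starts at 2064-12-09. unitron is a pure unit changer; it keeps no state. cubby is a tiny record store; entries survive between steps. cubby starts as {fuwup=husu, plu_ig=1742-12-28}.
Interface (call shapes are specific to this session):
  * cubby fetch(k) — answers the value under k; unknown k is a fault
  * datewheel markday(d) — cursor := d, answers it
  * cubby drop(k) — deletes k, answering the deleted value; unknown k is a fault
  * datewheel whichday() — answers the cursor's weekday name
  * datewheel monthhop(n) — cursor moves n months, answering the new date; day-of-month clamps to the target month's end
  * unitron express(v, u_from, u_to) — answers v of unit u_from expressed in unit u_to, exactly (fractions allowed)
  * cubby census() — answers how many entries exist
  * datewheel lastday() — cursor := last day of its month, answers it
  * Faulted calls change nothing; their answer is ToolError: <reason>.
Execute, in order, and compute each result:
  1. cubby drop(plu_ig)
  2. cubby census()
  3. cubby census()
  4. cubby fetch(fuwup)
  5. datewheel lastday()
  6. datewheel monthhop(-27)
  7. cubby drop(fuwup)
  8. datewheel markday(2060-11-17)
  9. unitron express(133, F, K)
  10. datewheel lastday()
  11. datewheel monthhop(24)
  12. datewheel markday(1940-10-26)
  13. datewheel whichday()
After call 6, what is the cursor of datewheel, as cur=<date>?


Answer: cur=2062-09-30

Derivation:
;; cubby drop(k='plu_ig') -> 1742-12-28
;; cubby census() -> 1
;; cubby census() -> 1
;; cubby fetch(k='fuwup') -> husu
;; datewheel lastday() -> 2064-12-31
;; datewheel monthhop(n='-27') -> 2062-09-30
;; cubby drop(k='fuwup') -> husu
;; datewheel markday(d='2060-11-17') -> 2060-11-17
;; unitron express(v='133', u_from='F', u_to='K') -> 59267/180
;; datewheel lastday() -> 2060-11-30
;; datewheel monthhop(n='24') -> 2062-11-30
;; datewheel markday(d='1940-10-26') -> 1940-10-26
;; datewheel whichday() -> Saturday


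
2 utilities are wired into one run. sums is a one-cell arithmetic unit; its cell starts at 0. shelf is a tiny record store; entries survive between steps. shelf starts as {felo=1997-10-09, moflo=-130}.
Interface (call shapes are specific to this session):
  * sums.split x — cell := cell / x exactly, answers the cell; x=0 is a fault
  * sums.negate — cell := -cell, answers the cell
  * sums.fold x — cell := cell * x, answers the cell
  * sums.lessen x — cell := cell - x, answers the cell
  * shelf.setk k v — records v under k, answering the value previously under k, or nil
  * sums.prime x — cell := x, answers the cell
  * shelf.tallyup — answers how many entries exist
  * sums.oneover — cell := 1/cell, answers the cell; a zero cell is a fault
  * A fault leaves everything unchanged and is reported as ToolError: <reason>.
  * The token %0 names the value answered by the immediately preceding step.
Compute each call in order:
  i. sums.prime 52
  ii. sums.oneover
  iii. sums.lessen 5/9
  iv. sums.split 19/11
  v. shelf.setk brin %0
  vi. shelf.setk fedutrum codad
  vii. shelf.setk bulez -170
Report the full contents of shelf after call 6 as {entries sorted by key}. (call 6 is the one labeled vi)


Step: prime[x→52]
Result: 52
Step: oneover[]
Result: 1/52
Step: lessen[x→5/9]
Result: -251/468
Step: split[x→19/11]
Result: -2761/8892
Step: setk[k→brin; v→%0]
Result: nil
Step: setk[k→fedutrum; v→codad]
Result: nil
Step: setk[k→bulez; v→-170]
Result: nil

Answer: {brin=-2761/8892, fedutrum=codad, felo=1997-10-09, moflo=-130}


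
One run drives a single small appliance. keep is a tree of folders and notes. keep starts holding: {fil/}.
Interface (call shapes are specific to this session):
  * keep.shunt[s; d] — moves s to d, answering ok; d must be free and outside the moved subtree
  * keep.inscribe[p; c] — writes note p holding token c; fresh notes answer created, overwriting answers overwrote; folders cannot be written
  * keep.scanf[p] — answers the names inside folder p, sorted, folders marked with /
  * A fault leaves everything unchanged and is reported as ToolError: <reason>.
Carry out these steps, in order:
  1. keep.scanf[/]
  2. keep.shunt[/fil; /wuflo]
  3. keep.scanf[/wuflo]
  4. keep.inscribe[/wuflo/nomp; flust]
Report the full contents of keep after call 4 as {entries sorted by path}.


Answer: {wuflo/, wuflo/nomp=flust}

Derivation:
> keep.scanf p→/
= [fil/]
> keep.shunt s→/fil d→/wuflo
= ok
> keep.scanf p→/wuflo
= []
> keep.inscribe p→/wuflo/nomp c→flust
= created


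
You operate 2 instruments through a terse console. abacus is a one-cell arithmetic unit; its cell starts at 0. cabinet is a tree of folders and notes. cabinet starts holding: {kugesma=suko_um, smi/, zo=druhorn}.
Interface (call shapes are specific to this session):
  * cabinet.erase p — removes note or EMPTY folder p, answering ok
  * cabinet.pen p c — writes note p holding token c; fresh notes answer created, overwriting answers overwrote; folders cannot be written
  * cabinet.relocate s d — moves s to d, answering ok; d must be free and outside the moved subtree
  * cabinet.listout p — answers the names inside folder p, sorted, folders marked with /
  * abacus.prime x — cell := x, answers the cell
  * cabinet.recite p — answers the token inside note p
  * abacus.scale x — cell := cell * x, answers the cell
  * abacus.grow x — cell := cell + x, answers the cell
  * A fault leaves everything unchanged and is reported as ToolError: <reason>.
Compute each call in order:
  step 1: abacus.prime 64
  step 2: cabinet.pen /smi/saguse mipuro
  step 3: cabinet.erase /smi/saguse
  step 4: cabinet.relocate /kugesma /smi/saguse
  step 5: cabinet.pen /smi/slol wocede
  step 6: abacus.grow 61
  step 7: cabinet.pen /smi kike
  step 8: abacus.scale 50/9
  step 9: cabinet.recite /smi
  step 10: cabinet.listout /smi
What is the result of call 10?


Act: abacus.prime[x: 64]
Obs: 64
Act: cabinet.pen[p: /smi/saguse; c: mipuro]
Obs: created
Act: cabinet.erase[p: /smi/saguse]
Obs: ok
Act: cabinet.relocate[s: /kugesma; d: /smi/saguse]
Obs: ok
Act: cabinet.pen[p: /smi/slol; c: wocede]
Obs: created
Act: abacus.grow[x: 61]
Obs: 125
Act: cabinet.pen[p: /smi; c: kike]
Obs: ToolError: is a directory
Act: abacus.scale[x: 50/9]
Obs: 6250/9
Act: cabinet.recite[p: /smi]
Obs: ToolError: is a directory
Act: cabinet.listout[p: /smi]
Obs: [saguse, slol]

Answer: [saguse, slol]


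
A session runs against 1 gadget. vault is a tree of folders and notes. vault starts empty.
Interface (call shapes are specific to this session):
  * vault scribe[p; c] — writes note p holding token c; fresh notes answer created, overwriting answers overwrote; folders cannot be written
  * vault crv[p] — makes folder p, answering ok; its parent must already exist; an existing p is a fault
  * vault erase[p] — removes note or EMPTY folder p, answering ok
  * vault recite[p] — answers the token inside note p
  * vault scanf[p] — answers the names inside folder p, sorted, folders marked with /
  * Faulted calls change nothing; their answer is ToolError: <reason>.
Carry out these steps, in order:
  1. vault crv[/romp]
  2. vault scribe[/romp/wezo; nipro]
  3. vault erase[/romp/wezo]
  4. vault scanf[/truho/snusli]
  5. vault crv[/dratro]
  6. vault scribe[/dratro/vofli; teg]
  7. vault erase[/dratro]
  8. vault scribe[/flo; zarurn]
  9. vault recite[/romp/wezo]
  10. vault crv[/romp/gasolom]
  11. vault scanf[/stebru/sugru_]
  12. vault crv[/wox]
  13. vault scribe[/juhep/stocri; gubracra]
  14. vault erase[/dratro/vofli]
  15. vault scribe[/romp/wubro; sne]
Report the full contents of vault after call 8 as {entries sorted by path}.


Answer: {dratro/, dratro/vofli=teg, flo=zarurn, romp/}

Derivation:
>> vault crv(/romp)
<< ok
>> vault scribe(/romp/wezo, nipro)
<< created
>> vault erase(/romp/wezo)
<< ok
>> vault scanf(/truho/snusli)
<< ToolError: not found
>> vault crv(/dratro)
<< ok
>> vault scribe(/dratro/vofli, teg)
<< created
>> vault erase(/dratro)
<< ToolError: not empty
>> vault scribe(/flo, zarurn)
<< created
>> vault recite(/romp/wezo)
<< ToolError: not found
>> vault crv(/romp/gasolom)
<< ok
>> vault scanf(/stebru/sugru_)
<< ToolError: not found
>> vault crv(/wox)
<< ok
>> vault scribe(/juhep/stocri, gubracra)
<< ToolError: no parent
>> vault erase(/dratro/vofli)
<< ok
>> vault scribe(/romp/wubro, sne)
<< created


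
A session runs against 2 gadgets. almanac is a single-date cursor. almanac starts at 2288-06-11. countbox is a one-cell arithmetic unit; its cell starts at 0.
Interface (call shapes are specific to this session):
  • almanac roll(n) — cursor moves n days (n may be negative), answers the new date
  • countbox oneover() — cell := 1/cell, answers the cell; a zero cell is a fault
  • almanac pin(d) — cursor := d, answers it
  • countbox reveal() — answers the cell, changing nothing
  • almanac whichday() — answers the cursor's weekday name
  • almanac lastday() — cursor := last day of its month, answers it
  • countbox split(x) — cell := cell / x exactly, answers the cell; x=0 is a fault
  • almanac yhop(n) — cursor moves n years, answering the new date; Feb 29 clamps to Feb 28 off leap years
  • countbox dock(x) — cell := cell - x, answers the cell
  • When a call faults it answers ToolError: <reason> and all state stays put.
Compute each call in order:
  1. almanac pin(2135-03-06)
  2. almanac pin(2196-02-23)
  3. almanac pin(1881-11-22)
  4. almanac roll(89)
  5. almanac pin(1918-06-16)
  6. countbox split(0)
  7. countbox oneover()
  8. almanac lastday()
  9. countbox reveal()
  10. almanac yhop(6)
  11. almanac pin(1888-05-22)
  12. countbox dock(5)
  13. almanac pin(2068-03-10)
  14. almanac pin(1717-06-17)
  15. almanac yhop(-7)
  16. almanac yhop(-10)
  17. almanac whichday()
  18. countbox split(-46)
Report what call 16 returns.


CALL almanac pin[d→2135-03-06]
RET  2135-03-06
CALL almanac pin[d→2196-02-23]
RET  2196-02-23
CALL almanac pin[d→1881-11-22]
RET  1881-11-22
CALL almanac roll[n→89]
RET  1882-02-19
CALL almanac pin[d→1918-06-16]
RET  1918-06-16
CALL countbox split[x→0]
RET  ToolError: division by zero
CALL countbox oneover[]
RET  ToolError: reciprocal of zero
CALL almanac lastday[]
RET  1918-06-30
CALL countbox reveal[]
RET  0
CALL almanac yhop[n→6]
RET  1924-06-30
CALL almanac pin[d→1888-05-22]
RET  1888-05-22
CALL countbox dock[x→5]
RET  -5
CALL almanac pin[d→2068-03-10]
RET  2068-03-10
CALL almanac pin[d→1717-06-17]
RET  1717-06-17
CALL almanac yhop[n→-7]
RET  1710-06-17
CALL almanac yhop[n→-10]
RET  1700-06-17
CALL almanac whichday[]
RET  Thursday
CALL countbox split[x→-46]
RET  5/46

Answer: 1700-06-17


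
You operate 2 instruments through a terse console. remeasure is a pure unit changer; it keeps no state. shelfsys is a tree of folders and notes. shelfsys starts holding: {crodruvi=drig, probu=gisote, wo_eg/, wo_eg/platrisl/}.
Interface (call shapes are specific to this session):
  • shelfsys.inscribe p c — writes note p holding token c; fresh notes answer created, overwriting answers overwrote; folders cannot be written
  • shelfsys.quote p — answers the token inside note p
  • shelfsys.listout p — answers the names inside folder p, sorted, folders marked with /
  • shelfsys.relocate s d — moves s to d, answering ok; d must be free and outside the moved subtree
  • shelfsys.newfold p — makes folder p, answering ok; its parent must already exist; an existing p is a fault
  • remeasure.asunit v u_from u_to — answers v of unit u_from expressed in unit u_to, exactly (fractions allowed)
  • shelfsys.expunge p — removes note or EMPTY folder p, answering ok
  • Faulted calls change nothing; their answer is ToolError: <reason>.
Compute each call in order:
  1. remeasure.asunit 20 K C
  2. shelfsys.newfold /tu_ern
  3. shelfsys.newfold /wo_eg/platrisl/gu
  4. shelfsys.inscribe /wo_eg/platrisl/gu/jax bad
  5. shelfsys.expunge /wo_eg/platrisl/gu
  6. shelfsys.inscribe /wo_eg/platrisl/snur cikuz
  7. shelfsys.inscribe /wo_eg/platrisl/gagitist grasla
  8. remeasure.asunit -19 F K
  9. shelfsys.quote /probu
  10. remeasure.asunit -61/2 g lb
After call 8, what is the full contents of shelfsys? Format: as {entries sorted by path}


Answer: {crodruvi=drig, probu=gisote, tu_ern/, wo_eg/, wo_eg/platrisl/, wo_eg/platrisl/gagitist=grasla, wo_eg/platrisl/gu/, wo_eg/platrisl/gu/jax=bad, wo_eg/platrisl/snur=cikuz}

Derivation:
Do: remeasure.asunit[v=20; u_from=K; u_to=C]
See: -5063/20
Do: shelfsys.newfold[p=/tu_ern]
See: ok
Do: shelfsys.newfold[p=/wo_eg/platrisl/gu]
See: ok
Do: shelfsys.inscribe[p=/wo_eg/platrisl/gu/jax; c=bad]
See: created
Do: shelfsys.expunge[p=/wo_eg/platrisl/gu]
See: ToolError: not empty
Do: shelfsys.inscribe[p=/wo_eg/platrisl/snur; c=cikuz]
See: created
Do: shelfsys.inscribe[p=/wo_eg/platrisl/gagitist; c=grasla]
See: created
Do: remeasure.asunit[v=-19; u_from=F; u_to=K]
See: 14689/60
Do: shelfsys.quote[p=/probu]
See: gisote
Do: remeasure.asunit[v=-61/2; u_from=g; u_to=lb]
See: -3050000/45359237


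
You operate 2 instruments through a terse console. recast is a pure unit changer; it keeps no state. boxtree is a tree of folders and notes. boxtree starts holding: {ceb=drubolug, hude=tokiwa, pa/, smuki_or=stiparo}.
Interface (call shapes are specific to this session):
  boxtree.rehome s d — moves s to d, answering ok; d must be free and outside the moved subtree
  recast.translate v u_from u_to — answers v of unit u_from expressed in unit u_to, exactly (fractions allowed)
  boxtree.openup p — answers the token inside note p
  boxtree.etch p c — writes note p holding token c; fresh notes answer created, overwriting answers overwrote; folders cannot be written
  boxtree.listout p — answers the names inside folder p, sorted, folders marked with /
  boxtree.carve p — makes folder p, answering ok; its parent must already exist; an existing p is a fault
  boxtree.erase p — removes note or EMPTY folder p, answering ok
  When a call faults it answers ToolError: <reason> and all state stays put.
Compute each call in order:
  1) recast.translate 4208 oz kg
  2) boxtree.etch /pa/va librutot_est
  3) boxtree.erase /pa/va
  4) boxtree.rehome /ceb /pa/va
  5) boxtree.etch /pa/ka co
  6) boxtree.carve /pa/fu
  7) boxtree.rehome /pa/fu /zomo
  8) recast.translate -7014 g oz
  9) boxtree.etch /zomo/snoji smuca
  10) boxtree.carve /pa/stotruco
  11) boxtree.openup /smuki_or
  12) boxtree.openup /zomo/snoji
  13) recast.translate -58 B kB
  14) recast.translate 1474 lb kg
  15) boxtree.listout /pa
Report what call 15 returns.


>> recast.translate(v=4208, u_from=oz, u_to=kg)
<< 11929479331/100000000
>> boxtree.etch(p=/pa/va, c=librutot_est)
<< created
>> boxtree.erase(p=/pa/va)
<< ok
>> boxtree.rehome(s=/ceb, d=/pa/va)
<< ok
>> boxtree.etch(p=/pa/ka, c=co)
<< created
>> boxtree.carve(p=/pa/fu)
<< ok
>> boxtree.rehome(s=/pa/fu, d=/zomo)
<< ok
>> recast.translate(v=-7014, u_from=g, u_to=oz)
<< -1603200000/6479891
>> boxtree.etch(p=/zomo/snoji, c=smuca)
<< created
>> boxtree.carve(p=/pa/stotruco)
<< ok
>> boxtree.openup(p=/smuki_or)
<< stiparo
>> boxtree.openup(p=/zomo/snoji)
<< smuca
>> recast.translate(v=-58, u_from=B, u_to=kB)
<< -29/500
>> recast.translate(v=1474, u_from=lb, u_to=kg)
<< 33429757669/50000000
>> boxtree.listout(p=/pa)
<< [ka, stotruco/, va]

Answer: [ka, stotruco/, va]


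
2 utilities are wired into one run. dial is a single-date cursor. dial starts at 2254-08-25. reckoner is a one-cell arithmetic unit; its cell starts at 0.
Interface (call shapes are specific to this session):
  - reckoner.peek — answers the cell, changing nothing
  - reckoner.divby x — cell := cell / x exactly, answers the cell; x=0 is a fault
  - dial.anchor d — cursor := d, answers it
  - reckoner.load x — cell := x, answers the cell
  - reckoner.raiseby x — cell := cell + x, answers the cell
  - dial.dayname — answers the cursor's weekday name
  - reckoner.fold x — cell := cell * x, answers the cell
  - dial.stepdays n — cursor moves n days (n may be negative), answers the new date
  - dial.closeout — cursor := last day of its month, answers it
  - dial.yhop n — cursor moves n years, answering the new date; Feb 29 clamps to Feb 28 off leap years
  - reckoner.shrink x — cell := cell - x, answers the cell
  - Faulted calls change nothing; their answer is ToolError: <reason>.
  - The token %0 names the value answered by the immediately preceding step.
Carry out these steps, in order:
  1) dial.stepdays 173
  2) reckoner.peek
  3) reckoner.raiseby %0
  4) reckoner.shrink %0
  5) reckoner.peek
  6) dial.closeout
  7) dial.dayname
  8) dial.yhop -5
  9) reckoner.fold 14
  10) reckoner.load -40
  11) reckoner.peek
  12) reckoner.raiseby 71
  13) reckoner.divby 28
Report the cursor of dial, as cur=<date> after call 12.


Answer: cur=2250-02-28

Derivation:
>> dial.stepdays(n: 173)
<< 2255-02-14
>> reckoner.peek()
<< 0
>> reckoner.raiseby(x: %0)
<< 0
>> reckoner.shrink(x: %0)
<< 0
>> reckoner.peek()
<< 0
>> dial.closeout()
<< 2255-02-28
>> dial.dayname()
<< Wednesday
>> dial.yhop(n: -5)
<< 2250-02-28
>> reckoner.fold(x: 14)
<< 0
>> reckoner.load(x: -40)
<< -40
>> reckoner.peek()
<< -40
>> reckoner.raiseby(x: 71)
<< 31
>> reckoner.divby(x: 28)
<< 31/28


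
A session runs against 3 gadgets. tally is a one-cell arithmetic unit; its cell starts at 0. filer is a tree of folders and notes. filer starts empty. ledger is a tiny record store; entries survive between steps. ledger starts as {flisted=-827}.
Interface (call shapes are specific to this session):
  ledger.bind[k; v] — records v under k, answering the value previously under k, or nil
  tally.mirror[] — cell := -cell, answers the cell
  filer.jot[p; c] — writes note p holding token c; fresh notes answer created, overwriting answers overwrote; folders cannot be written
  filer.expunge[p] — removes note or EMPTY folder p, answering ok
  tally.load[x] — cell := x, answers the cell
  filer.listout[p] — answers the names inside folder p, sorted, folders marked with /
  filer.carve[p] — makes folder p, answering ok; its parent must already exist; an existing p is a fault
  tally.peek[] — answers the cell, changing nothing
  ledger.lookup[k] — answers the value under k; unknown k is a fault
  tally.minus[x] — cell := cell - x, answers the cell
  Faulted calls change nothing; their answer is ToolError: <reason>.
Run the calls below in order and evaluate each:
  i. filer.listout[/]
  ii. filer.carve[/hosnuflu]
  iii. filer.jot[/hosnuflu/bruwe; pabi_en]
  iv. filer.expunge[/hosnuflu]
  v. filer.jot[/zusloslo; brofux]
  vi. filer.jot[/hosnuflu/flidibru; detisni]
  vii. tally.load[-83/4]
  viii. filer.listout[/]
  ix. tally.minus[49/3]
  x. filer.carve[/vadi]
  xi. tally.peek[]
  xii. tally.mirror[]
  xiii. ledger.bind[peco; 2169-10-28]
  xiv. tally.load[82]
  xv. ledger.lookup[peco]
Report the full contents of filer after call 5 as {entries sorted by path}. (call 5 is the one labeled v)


Answer: {hosnuflu/, hosnuflu/bruwe=pabi_en, zusloslo=brofux}

Derivation:
Act: listout[p='/']
Obs: []
Act: carve[p='/hosnuflu']
Obs: ok
Act: jot[p='/hosnuflu/bruwe'; c='pabi_en']
Obs: created
Act: expunge[p='/hosnuflu']
Obs: ToolError: not empty
Act: jot[p='/zusloslo'; c='brofux']
Obs: created
Act: jot[p='/hosnuflu/flidibru'; c='detisni']
Obs: created
Act: load[x='-83/4']
Obs: -83/4
Act: listout[p='/']
Obs: [hosnuflu/, zusloslo]
Act: minus[x='49/3']
Obs: -445/12
Act: carve[p='/vadi']
Obs: ok
Act: peek[]
Obs: -445/12
Act: mirror[]
Obs: 445/12
Act: bind[k='peco'; v='2169-10-28']
Obs: nil
Act: load[x='82']
Obs: 82
Act: lookup[k='peco']
Obs: 2169-10-28


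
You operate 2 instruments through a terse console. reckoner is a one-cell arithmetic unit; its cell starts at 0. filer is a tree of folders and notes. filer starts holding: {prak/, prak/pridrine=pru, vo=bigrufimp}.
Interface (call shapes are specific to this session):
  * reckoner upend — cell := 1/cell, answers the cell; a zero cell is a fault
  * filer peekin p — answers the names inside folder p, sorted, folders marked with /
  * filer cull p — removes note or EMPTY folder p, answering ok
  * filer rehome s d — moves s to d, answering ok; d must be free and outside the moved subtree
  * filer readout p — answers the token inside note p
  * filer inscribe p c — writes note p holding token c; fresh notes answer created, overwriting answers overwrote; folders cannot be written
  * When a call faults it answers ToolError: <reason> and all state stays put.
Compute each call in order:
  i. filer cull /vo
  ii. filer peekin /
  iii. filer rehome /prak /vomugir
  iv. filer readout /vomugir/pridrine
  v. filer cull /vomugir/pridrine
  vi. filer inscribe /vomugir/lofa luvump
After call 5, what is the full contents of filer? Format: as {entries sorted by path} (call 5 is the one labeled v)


Answer: {vomugir/}

Derivation:
Next I call filer cull passing /vo, which returns ok.
Then filer peekin passing /, yielding [prak/].
Using filer rehome passing /prak, /vomugir, and get ok.
I invoke filer readout passing /vomugir/pridrine, which returns pru.
I use filer cull passing /vomugir/pridrine, which returns ok.
Using filer inscribe passing /vomugir/lofa, luvump, which returns created.


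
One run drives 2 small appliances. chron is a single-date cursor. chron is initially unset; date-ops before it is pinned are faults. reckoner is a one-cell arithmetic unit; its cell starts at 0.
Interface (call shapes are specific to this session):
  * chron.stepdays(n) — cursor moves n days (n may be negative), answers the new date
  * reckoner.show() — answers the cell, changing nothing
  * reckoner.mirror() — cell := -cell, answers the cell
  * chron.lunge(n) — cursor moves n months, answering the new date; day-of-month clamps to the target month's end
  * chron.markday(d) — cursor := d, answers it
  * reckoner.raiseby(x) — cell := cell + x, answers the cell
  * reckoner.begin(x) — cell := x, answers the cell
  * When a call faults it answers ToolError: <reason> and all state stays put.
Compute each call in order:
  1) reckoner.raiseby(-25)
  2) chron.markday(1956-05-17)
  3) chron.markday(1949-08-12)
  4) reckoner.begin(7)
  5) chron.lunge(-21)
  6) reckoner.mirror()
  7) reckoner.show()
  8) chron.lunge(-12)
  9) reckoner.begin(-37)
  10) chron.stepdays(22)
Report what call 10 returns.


Act: raiseby[x: -25]
Obs: -25
Act: markday[d: 1956-05-17]
Obs: 1956-05-17
Act: markday[d: 1949-08-12]
Obs: 1949-08-12
Act: begin[x: 7]
Obs: 7
Act: lunge[n: -21]
Obs: 1947-11-12
Act: mirror[]
Obs: -7
Act: show[]
Obs: -7
Act: lunge[n: -12]
Obs: 1946-11-12
Act: begin[x: -37]
Obs: -37
Act: stepdays[n: 22]
Obs: 1946-12-04

Answer: 1946-12-04


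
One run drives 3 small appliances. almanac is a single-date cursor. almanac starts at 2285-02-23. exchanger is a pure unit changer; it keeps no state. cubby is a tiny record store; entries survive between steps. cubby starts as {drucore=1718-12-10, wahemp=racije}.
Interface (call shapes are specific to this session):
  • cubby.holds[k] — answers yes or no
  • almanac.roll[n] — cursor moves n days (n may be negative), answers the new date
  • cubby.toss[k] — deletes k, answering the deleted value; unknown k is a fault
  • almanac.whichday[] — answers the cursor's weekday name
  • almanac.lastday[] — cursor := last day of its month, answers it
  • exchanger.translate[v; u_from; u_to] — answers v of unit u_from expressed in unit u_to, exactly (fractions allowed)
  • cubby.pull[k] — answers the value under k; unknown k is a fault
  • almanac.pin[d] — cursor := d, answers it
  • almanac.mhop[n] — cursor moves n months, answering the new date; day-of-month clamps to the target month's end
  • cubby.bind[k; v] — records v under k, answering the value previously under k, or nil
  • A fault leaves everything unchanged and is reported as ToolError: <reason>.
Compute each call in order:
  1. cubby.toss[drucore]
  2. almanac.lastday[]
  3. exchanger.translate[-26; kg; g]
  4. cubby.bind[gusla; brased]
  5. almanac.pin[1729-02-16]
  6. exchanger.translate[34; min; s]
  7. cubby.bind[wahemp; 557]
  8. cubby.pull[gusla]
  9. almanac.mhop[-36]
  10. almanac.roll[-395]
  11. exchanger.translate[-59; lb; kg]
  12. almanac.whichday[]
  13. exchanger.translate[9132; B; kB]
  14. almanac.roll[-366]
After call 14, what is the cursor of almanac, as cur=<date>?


[in] cubby.toss k→drucore
:: 1718-12-10
[in] almanac.lastday
:: 2285-02-28
[in] exchanger.translate v→-26 u_from→kg u_to→g
:: -26000
[in] cubby.bind k→gusla v→brased
:: nil
[in] almanac.pin d→1729-02-16
:: 1729-02-16
[in] exchanger.translate v→34 u_from→min u_to→s
:: 2040
[in] cubby.bind k→wahemp v→557
:: racije
[in] cubby.pull k→gusla
:: brased
[in] almanac.mhop n→-36
:: 1726-02-16
[in] almanac.roll n→-395
:: 1725-01-17
[in] exchanger.translate v→-59 u_from→lb u_to→kg
:: -2676194983/100000000
[in] almanac.whichday
:: Wednesday
[in] exchanger.translate v→9132 u_from→B u_to→kB
:: 2283/250
[in] almanac.roll n→-366
:: 1724-01-17

Answer: cur=1724-01-17


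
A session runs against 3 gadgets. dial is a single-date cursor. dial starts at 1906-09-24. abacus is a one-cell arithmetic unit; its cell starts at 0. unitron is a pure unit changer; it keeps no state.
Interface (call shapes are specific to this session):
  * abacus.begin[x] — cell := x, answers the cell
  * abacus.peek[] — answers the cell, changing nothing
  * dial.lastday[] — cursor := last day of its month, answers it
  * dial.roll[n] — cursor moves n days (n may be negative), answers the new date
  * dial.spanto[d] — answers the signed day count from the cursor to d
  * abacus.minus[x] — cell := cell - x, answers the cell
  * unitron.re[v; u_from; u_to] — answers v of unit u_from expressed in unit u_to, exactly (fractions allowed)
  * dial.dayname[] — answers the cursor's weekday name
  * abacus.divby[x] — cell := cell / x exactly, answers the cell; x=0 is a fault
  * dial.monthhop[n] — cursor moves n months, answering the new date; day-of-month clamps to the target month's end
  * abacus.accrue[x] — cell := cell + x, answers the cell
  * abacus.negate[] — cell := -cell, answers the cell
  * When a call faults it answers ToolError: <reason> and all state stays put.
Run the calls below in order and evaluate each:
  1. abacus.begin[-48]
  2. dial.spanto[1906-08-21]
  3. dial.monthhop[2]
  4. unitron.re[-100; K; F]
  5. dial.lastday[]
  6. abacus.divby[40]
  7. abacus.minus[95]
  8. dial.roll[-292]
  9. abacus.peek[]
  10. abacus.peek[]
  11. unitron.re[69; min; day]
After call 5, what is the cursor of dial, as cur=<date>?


Answer: cur=1906-11-30

Derivation:
Do: begin[x: -48]
See: -48
Do: spanto[d: 1906-08-21]
See: -34
Do: monthhop[n: 2]
See: 1906-11-24
Do: re[v: -100; u_from: K; u_to: F]
See: -63967/100
Do: lastday[]
See: 1906-11-30
Do: divby[x: 40]
See: -6/5
Do: minus[x: 95]
See: -481/5
Do: roll[n: -292]
See: 1906-02-11
Do: peek[]
See: -481/5
Do: peek[]
See: -481/5
Do: re[v: 69; u_from: min; u_to: day]
See: 23/480


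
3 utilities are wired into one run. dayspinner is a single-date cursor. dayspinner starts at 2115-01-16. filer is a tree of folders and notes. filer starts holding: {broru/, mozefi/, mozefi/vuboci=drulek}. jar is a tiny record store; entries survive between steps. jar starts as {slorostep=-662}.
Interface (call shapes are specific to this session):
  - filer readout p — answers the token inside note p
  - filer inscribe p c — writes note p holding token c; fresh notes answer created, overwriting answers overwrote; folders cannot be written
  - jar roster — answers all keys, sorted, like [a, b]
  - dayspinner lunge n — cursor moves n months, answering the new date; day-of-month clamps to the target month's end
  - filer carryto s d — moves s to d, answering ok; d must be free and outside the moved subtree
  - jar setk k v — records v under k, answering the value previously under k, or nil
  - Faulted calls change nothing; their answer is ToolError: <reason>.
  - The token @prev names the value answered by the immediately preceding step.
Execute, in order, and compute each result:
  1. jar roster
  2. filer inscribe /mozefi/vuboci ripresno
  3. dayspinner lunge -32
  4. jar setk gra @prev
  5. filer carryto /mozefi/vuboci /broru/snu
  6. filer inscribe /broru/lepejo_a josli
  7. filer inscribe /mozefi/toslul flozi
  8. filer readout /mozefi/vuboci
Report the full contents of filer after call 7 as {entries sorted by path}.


> jar roster
  [slorostep]
> filer inscribe p='/mozefi/vuboci' c='ripresno'
  overwrote
> dayspinner lunge n='-32'
  2112-05-16
> jar setk k='gra' v='@prev'
  nil
> filer carryto s='/mozefi/vuboci' d='/broru/snu'
  ok
> filer inscribe p='/broru/lepejo_a' c='josli'
  created
> filer inscribe p='/mozefi/toslul' c='flozi'
  created
> filer readout p='/mozefi/vuboci'
  ToolError: not found

Answer: {broru/, broru/lepejo_a=josli, broru/snu=ripresno, mozefi/, mozefi/toslul=flozi}


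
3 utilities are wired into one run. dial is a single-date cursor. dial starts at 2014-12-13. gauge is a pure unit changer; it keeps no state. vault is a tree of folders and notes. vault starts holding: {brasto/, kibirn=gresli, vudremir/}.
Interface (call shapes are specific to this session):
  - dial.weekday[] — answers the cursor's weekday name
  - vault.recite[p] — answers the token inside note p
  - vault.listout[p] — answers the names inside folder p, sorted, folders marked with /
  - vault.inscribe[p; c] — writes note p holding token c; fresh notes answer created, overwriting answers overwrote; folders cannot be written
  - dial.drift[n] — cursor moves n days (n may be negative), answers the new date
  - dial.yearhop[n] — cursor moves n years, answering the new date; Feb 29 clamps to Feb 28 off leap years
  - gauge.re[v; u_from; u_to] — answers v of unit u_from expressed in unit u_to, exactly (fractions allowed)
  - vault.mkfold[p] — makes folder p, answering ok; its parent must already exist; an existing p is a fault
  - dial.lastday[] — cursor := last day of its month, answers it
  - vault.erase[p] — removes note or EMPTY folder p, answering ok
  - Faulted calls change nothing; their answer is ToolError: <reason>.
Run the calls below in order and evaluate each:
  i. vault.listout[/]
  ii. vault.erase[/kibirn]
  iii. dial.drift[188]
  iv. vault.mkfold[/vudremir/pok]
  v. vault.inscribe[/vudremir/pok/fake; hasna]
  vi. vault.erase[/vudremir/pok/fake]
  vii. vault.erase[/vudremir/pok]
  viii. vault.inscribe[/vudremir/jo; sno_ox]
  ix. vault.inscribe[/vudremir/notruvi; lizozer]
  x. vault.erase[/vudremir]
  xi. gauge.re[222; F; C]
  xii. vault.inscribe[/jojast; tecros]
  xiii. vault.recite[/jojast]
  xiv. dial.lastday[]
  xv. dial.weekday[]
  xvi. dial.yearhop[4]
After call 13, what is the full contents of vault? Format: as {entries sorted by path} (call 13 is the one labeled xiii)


! vault.listout(p→/) : [brasto/, kibirn, vudremir/]
! vault.erase(p→/kibirn) : ok
! dial.drift(n→188) : 2015-06-19
! vault.mkfold(p→/vudremir/pok) : ok
! vault.inscribe(p→/vudremir/pok/fake, c→hasna) : created
! vault.erase(p→/vudremir/pok/fake) : ok
! vault.erase(p→/vudremir/pok) : ok
! vault.inscribe(p→/vudremir/jo, c→sno_ox) : created
! vault.inscribe(p→/vudremir/notruvi, c→lizozer) : created
! vault.erase(p→/vudremir) : ToolError: not empty
! gauge.re(v→222, u_from→F, u_to→C) : 950/9
! vault.inscribe(p→/jojast, c→tecros) : created
! vault.recite(p→/jojast) : tecros
! dial.lastday() : 2015-06-30
! dial.weekday() : Tuesday
! dial.yearhop(n→4) : 2019-06-30

Answer: {brasto/, jojast=tecros, vudremir/, vudremir/jo=sno_ox, vudremir/notruvi=lizozer}


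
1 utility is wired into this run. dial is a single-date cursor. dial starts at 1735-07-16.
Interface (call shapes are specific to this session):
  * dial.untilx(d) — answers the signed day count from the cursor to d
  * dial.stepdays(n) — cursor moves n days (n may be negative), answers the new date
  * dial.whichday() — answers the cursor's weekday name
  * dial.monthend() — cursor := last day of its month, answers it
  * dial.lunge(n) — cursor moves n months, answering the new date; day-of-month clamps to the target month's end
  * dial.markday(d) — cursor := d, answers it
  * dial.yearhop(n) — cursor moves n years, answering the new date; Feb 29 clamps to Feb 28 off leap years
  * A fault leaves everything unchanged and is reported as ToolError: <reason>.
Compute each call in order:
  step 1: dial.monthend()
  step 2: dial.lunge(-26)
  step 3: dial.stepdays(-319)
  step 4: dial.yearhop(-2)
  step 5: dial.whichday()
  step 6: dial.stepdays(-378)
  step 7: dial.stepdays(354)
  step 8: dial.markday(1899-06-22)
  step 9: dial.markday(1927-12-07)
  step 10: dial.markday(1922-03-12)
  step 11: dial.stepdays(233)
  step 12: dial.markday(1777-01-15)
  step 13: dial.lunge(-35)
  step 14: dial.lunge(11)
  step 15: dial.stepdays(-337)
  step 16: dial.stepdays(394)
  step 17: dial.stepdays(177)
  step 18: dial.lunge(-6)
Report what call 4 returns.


Answer: 1730-07-16

Derivation:
% monthend
  1735-07-31
% lunge n=-26
  1733-05-31
% stepdays n=-319
  1732-07-16
% yearhop n=-2
  1730-07-16
% whichday
  Sunday
% stepdays n=-378
  1729-07-03
% stepdays n=354
  1730-06-22
% markday d=1899-06-22
  1899-06-22
% markday d=1927-12-07
  1927-12-07
% markday d=1922-03-12
  1922-03-12
% stepdays n=233
  1922-10-31
% markday d=1777-01-15
  1777-01-15
% lunge n=-35
  1774-02-15
% lunge n=11
  1775-01-15
% stepdays n=-337
  1774-02-12
% stepdays n=394
  1775-03-13
% stepdays n=177
  1775-09-06
% lunge n=-6
  1775-03-06


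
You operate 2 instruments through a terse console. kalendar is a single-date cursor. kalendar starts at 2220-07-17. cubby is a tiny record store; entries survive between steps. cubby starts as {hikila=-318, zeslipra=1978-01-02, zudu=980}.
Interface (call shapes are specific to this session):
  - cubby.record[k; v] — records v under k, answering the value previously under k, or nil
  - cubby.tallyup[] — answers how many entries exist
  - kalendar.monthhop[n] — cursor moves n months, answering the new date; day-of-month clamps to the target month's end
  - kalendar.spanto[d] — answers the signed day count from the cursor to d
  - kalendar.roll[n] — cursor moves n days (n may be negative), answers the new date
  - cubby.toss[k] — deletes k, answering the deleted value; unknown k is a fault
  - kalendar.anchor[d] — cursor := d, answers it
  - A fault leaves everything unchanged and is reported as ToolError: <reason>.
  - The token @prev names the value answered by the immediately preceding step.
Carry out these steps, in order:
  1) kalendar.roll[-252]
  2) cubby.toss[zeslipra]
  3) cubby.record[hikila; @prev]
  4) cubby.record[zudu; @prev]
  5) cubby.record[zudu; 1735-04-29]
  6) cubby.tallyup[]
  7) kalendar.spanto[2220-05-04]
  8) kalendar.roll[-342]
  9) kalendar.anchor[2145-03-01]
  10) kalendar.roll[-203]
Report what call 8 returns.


Answer: 2218-12-01

Derivation:
Do: roll[-252]
See: 2219-11-08
Do: toss[zeslipra]
See: 1978-01-02
Do: record[hikila; @prev]
See: -318
Do: record[zudu; @prev]
See: 980
Do: record[zudu; 1735-04-29]
See: -318
Do: tallyup[]
See: 2
Do: spanto[2220-05-04]
See: 178
Do: roll[-342]
See: 2218-12-01
Do: anchor[2145-03-01]
See: 2145-03-01
Do: roll[-203]
See: 2144-08-10
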